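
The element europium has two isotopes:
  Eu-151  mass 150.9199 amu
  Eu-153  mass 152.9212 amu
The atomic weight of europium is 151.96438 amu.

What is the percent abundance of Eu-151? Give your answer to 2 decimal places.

47.81%

Let x be the fractional abundance of Eu-151; then Eu-153 has abundance 1 − x.
150.9199·x + 152.9212·(1 − x) = 151.96438
(150.9199 − 152.9212)·x = 151.96438 − 152.9212
x = -0.95682 / -2.0013 = 0.47810 → 47.81% Eu-151, 52.19% Eu-153.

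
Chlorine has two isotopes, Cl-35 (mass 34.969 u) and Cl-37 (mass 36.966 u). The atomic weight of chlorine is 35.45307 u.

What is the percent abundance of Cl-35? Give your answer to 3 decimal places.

75.760%

With x = fraction of Cl-35 (so Cl-37 is 1 − x):
34.969·x + 36.966·(1 − x) = 35.45307
(34.969 − 36.966)·x = 35.45307 − 36.966
x = -1.51293 / -1.997 = 0.75760 → 75.760% Cl-35, 24.240% Cl-37.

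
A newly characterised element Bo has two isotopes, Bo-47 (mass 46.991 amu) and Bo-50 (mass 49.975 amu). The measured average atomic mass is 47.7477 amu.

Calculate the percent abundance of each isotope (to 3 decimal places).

Bo-47: 74.641%, Bo-50: 25.359%

Writing the weighted mean with unknown fraction x of Bo-47:
46.991·x + 49.975·(1 − x) = 47.7477
(46.991 − 49.975)·x = 47.7477 − 49.975
x = -2.2273 / -2.984 = 0.74641 → 74.641% Bo-47, 25.359% Bo-50.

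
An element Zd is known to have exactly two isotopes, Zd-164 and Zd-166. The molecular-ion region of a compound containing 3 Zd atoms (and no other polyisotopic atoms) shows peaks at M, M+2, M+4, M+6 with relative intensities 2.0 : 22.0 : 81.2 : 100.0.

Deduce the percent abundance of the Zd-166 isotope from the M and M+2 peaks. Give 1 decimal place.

78.6%

Write p for the Zd-164 fraction. I(M+2)/I(M) = [C(3,1)·p^2·(1−p)] / p^3 = 3·(1−p)/p = 22.0/2.0 = 11.0000
(1−p)/p = 11.0000/3 = 3.6667  ⇒  p = 1/(1 + 3.6667) = 0.2143
Zd-164: 21.4%, Zd-166: 78.6%.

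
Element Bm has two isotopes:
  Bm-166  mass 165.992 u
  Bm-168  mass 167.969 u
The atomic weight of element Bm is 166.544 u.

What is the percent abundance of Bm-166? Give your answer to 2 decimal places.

With x = fraction of Bm-166 (so Bm-168 is 1 − x):
165.992·x + 167.969·(1 − x) = 166.544
(165.992 − 167.969)·x = 166.544 − 167.969
x = -1.425 / -1.977 = 0.72079 → 72.08% Bm-166, 27.92% Bm-168.

72.08%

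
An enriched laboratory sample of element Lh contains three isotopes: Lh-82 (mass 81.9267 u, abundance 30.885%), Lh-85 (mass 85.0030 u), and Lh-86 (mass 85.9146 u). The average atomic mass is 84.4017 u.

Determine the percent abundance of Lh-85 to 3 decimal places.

Let x and y be the fractions of Lh-85 and Lh-86. Then x + y = 1 − 0.30885 = 0.69115 and 85.0030x + 85.9146y = 84.4017 − 0.30885×81.9267 = 59.098638705.
Substituting: 85.0030x + 85.9146(0.69115 − x) = 59.098638705
(85.0030 − 85.9146)x = -0.281237085  ⇒  x = 0.30851, y = 0.38264
Lh-85: 30.851%, Lh-86: 38.264%.

30.851%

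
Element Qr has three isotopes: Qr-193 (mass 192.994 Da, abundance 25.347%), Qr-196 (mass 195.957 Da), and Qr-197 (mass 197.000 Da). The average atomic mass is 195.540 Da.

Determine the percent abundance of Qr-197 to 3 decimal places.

32.026%

Let x and y be the fractions of Qr-196 and Qr-197. Then x + y = 1 − 0.25347 = 0.74653 and 195.957x + 197.000y = 195.540 − 0.25347×192.994 = 146.62181082.
Substituting: 195.957x + 197.000(0.74653 − x) = 146.62181082
(195.957 − 197.000)x = -0.44459918  ⇒  x = 0.42627, y = 0.32026
Qr-196: 42.627%, Qr-197: 32.026%.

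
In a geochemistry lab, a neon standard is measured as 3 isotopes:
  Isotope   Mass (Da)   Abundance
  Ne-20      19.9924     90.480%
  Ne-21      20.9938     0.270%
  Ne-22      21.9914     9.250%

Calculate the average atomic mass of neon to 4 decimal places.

Weight each isotope mass by its fractional abundance: 0.90480 × 19.9924 + 0.00270 × 20.9938 + 0.09250 × 21.9914
= 18.08912 + 0.05668 + 2.03420 = 20.18000 Da

20.1800 Da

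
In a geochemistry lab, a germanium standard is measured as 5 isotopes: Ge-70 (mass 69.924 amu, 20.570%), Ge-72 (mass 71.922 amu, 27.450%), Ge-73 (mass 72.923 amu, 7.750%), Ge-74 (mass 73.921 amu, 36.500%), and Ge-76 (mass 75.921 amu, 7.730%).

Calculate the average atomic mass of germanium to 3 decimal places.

72.627 amu

The abundance-weighted mean is 0.20570 × 69.924 + 0.27450 × 71.922 + 0.07750 × 72.923 + 0.36500 × 73.921 + 0.07730 × 75.921
= 14.3834 + 19.7426 + 5.6515 + 26.9812 + 5.8687 = 72.6274 amu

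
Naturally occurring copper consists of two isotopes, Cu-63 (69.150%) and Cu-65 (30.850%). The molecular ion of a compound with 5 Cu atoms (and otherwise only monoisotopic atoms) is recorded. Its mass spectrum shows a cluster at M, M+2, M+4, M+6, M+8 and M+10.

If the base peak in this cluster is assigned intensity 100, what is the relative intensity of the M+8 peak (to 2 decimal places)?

8.88

Term probabilities: M 0.1581, M+2 0.3527, M+4 0.3147, M+6 0.1404, M+8 0.0313, M+10 0.0028. Base peak = M+2.
P(M+2) = C(5,1) × 0.69150^4 × 0.30850^1 = 5 × 0.2286487 × 0.3085 = 0.352691 (base)
P(M+8) = C(5,4) × 0.69150^1 × 0.30850^4 = 5 × 0.6915 × 0.00905776 = 0.031317
Relative intensity = 0.031317 / 0.352691 × 100 = 8.88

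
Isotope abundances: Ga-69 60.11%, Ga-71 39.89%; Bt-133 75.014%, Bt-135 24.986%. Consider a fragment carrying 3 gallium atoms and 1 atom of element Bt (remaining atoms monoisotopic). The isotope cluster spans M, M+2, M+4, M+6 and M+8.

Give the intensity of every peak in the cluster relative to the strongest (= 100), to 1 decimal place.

43.0 : 100.0 : 85.4 : 31.5 : 4.2

Gallium pattern (n=3): 0.21719018 : 0.43239309 : 0.28694328 : 0.06347345
Element Bt pattern (n=1): 0.75014 : 0.24986
Convolve the two distributions (both contribute in 2-u steps):
  M: 0.21719018×0.75014 = 0.162923
  M+2: 0.21719018×0.24986 + 0.43239309×0.75014 = 0.378622
  M+4: 0.43239309×0.24986 + 0.28694328×0.75014 = 0.323285
  M+6: 0.28694328×0.24986 + 0.06347345×0.75014 = 0.119310
  M+8: 0.06347345×0.24986 = 0.015859
Scale to base peak (0.378622) = 100: 43.0 : 100.0 : 85.4 : 31.5 : 4.2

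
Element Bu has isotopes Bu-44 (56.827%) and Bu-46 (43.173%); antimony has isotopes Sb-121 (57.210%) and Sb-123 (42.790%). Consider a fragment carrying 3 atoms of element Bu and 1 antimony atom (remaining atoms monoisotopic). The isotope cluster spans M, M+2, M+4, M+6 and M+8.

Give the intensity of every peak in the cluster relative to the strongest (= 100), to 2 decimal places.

29.10 : 88.09 : 100.00 : 50.45 : 9.54

Element Bu pattern (n=3): 0.18351188 : 0.41825673 : 0.31776089 : 0.0804705
Antimony pattern (n=1): 0.5721 : 0.4279
Convolve the two distributions (both contribute in 2-u steps):
  M: 0.18351188×0.5721 = 0.104987
  M+2: 0.18351188×0.4279 + 0.41825673×0.5721 = 0.317809
  M+4: 0.41825673×0.4279 + 0.31776089×0.5721 = 0.360763
  M+6: 0.31776089×0.4279 + 0.0804705×0.5721 = 0.182007
  M+8: 0.0804705×0.4279 = 0.034433
Scale to base peak (0.360763) = 100: 29.10 : 88.09 : 100.00 : 50.45 : 9.54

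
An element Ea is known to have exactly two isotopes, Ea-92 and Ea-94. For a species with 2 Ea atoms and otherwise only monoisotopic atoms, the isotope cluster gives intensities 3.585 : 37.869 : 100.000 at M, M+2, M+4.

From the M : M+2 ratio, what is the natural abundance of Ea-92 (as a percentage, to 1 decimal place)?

Let p = fractional abundance of Ea-92. I(M+2)/I(M) = [C(2,1)·p^1·(1−p)] / p^2 = 2·(1−p)/p = 37.869/3.585 = 10.5632
(1−p)/p = 10.5632/2 = 5.2816  ⇒  p = 1/(1 + 5.2816) = 0.1592
Ea-92: 15.9%, Ea-94: 84.1%.

15.9%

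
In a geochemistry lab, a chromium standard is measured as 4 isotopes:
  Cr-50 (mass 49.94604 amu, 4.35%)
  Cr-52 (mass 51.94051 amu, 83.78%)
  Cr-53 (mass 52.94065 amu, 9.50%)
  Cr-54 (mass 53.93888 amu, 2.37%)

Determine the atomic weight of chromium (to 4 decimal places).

51.9961 amu

Weight each isotope mass by its fractional abundance: 0.0435 × 49.94604 + 0.8378 × 51.94051 + 0.0950 × 52.94065 + 0.0237 × 53.93888
= 2.172653 + 43.515759 + 5.029362 + 1.278351 = 51.996125 amu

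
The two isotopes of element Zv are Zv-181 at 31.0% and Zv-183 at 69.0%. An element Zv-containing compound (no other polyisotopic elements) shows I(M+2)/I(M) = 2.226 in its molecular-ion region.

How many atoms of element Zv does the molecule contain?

With n Zv atoms, P(M+2)/P(M) = C(n,1)·p^(n−1)q / p^n = n·q/p = n · 0.690/0.310.
n = 2.226 × 0.310/0.690 = 1.00 ≈ 1

1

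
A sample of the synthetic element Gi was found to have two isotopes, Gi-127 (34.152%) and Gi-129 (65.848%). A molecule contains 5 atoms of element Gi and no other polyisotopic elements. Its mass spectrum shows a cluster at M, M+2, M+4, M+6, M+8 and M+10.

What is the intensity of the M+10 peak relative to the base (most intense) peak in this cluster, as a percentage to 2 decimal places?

(0.34152 + 0.65848)^5 gives M 0.0046, M+2 0.0448, M+4 0.1727, M+6 0.3330, M+8 0.3210, M+10 0.1238; the largest is M+6.
P(M+6) = C(5,3) × 0.34152^2 × 0.65848^3 = 10 × 0.11663591 × 0.28551424 = 0.333012 (base)
P(M+10) = C(5,5) × 0.34152^0 × 0.65848^5 = 1 × 1.0000 × 0.1237978 = 0.123798
Relative intensity = 0.123798 / 0.333012 × 100 = 37.18

37.18%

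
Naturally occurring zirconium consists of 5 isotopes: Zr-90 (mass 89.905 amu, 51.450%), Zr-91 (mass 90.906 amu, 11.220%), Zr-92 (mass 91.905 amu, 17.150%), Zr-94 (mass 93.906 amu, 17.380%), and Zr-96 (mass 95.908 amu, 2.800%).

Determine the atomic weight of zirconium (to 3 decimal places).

Average mass = Σ (abundance × isotope mass) = 0.51450 × 89.905 + 0.11220 × 90.906 + 0.17150 × 91.905 + 0.17380 × 93.906 + 0.02800 × 95.908
= 46.2561 + 10.1997 + 15.7617 + 16.3209 + 2.6854 = 91.2238 amu

91.224 amu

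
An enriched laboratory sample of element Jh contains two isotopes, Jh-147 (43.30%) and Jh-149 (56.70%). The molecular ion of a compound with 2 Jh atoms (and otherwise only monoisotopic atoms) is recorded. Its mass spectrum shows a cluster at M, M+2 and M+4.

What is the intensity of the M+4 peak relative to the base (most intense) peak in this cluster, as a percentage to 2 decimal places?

65.47%

Binomial terms of (0.4330 + 0.5670)^2: M 0.1875, M+2 0.4910, M+4 0.3215 → M+2 is the base peak.
P(M+2) = C(2,1) × 0.4330^1 × 0.5670^1 = 2 × 0.4330 × 0.5670 = 0.491022 (base)
P(M+4) = C(2,2) × 0.4330^0 × 0.5670^2 = 1 × 1.0000 × 0.321489 = 0.321489
Relative intensity = 0.321489 / 0.491022 × 100 = 65.47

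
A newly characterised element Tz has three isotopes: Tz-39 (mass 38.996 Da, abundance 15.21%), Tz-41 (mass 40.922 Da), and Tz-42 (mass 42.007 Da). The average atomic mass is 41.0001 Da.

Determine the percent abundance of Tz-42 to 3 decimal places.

34.198%

The remaining 84.79% is split between Tz-41 (fraction x) and Tz-42 (fraction 0.8479 − x).
Substituting: 40.922x + 42.007(0.8479 − x) = 35.0688084
(40.922 − 42.007)x = -0.5489269  ⇒  x = 0.50592, y = 0.34198
Tz-41: 50.592%, Tz-42: 34.198%.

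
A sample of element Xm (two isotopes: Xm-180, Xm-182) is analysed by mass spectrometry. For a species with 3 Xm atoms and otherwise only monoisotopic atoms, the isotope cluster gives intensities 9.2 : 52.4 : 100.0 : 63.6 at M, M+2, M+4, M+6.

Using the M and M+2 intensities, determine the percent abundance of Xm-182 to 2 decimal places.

If p is the fraction of Xm that is Xm-180, then I(M+2)/I(M) = [C(3,1)·p^2·(1−p)] / p^3 = 3·(1−p)/p = 52.4/9.2 = 5.6957
(1−p)/p = 5.6957/3 = 1.8986  ⇒  p = 1/(1 + 1.8986) = 0.3450
Xm-180: 34.50%, Xm-182: 65.50%.

65.50%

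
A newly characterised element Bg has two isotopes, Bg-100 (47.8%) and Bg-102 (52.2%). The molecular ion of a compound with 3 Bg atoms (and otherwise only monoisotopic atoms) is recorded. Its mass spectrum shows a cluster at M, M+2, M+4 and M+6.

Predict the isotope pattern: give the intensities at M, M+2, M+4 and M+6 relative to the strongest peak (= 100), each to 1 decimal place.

28.0 : 91.6 : 100.0 : 36.4

The 3 Bg atoms are independent, so intensities follow the terms of (0.478 + 0.522)^3.
P(M) = 0.478^3 = 0.109215
P(M+2) = 3 × 0.478^2 × 0.522^1 = 0.357806
P(M+4) = 3 × 0.478^1 × 0.522^2 = 0.390742
P(M+6) = 0.522^3 = 0.142237
The M+4 peak is largest (0.390742); scaling to 100 gives 28.0 : 91.6 : 100.0 : 36.4.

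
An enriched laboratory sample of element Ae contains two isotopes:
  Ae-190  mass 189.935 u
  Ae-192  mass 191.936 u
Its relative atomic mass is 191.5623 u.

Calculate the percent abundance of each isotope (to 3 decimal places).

With x = fraction of Ae-190 (so Ae-192 is 1 − x):
189.935·x + 191.936·(1 − x) = 191.5623
(189.935 − 191.936)·x = 191.5623 − 191.936
x = -0.3737 / -2.001 = 0.18676 → 18.676% Ae-190, 81.324% Ae-192.

Ae-190: 18.676%, Ae-192: 81.324%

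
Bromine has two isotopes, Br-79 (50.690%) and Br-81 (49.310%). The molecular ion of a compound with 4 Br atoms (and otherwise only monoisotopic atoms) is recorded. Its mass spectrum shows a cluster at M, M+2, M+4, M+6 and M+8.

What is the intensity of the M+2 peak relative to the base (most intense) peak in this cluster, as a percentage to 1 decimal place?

Term probabilities: M 0.0660, M+2 0.2569, M+4 0.3749, M+6 0.2431, M+8 0.0591. Base peak = M+4.
P(M+4) = C(4,2) × 0.50690^2 × 0.49310^2 = 6 × 0.25694761 × 0.24314761 = 0.374857 (base)
P(M+2) = C(4,1) × 0.50690^3 × 0.49310^1 = 4 × 0.13024674 × 0.4931 = 0.256899
Relative intensity = 0.256899 / 0.374857 × 100 = 68.5

68.5%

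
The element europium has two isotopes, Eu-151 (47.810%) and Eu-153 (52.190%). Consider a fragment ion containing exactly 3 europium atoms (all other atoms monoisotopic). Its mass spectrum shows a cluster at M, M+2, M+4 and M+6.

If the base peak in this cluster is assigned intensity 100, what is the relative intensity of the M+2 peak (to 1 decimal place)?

91.6

(0.47810 + 0.52190)^3 gives M 0.1093, M+2 0.3579, M+4 0.3907, M+6 0.1422; the largest is M+4.
P(M+4) = C(3,2) × 0.47810^1 × 0.52190^2 = 3 × 0.4781 × 0.27237961 = 0.390674 (base)
P(M+2) = C(3,1) × 0.47810^2 × 0.52190^1 = 3 × 0.22857961 × 0.5219 = 0.357887
Relative intensity = 0.357887 / 0.390674 × 100 = 91.6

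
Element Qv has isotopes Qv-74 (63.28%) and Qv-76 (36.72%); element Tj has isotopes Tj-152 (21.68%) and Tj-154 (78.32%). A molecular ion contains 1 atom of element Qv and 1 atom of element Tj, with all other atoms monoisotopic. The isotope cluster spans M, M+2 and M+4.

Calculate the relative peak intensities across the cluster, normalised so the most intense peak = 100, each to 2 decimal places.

Element Qv pattern (n=1): 0.6328 : 0.3672
Element Tj pattern (n=1): 0.2168 : 0.7832
Convolve the two distributions (both contribute in 2-u steps):
  M: 0.6328×0.2168 = 0.137191
  M+2: 0.6328×0.7832 + 0.3672×0.2168 = 0.575218
  M+4: 0.3672×0.7832 = 0.287591
Scale to base peak (0.575218) = 100: 23.85 : 100.00 : 50.00

23.85 : 100.00 : 50.00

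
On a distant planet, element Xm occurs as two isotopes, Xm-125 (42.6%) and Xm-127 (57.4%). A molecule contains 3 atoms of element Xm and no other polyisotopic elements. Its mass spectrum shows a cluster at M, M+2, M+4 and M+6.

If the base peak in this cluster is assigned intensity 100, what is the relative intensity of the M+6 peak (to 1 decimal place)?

(0.426 + 0.574)^3 gives M 0.0773, M+2 0.3125, M+4 0.4211, M+6 0.1891; the largest is M+4.
P(M+4) = C(3,2) × 0.426^1 × 0.574^2 = 3 × 0.4260 × 0.329476 = 0.421070 (base)
P(M+6) = C(3,3) × 0.426^0 × 0.574^3 = 1 × 1.0000 × 0.18911922 = 0.189119
Relative intensity = 0.189119 / 0.421070 × 100 = 44.9

44.9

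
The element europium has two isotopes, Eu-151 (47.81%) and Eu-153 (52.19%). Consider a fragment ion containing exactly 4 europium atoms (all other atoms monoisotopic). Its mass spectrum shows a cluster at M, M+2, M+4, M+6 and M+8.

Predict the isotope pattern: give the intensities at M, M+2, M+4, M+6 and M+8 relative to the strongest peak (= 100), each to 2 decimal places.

13.99 : 61.07 : 100.00 : 72.77 : 19.86

The 4 Eu atoms are independent, so intensities follow the terms of (0.4781 + 0.5219)^4.
P(M) = 0.4781^4 = 0.052249
P(M+2) = 4 × 0.4781^3 × 0.5219^1 = 0.228141
P(M+4) = 6 × 0.4781^2 × 0.5219^2 = 0.373563
P(M+6) = 4 × 0.4781^1 × 0.5219^3 = 0.271857
P(M+8) = 0.5219^4 = 0.074191
The M+4 peak is largest (0.373563); scaling to 100 gives 13.99 : 61.07 : 100.00 : 72.77 : 19.86.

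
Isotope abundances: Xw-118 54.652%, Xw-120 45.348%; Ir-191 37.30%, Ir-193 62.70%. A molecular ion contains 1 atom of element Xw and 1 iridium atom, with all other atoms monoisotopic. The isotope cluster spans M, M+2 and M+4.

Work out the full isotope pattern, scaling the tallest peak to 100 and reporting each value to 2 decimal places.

Element Xw pattern (n=1): 0.54652 : 0.45348
Iridium pattern (n=1): 0.3730 : 0.6270
Convolve the two distributions (both contribute in 2-u steps):
  M: 0.54652×0.3730 = 0.203852
  M+2: 0.54652×0.6270 + 0.45348×0.3730 = 0.511816
  M+4: 0.45348×0.6270 = 0.284332
Scale to base peak (0.511816) = 100: 39.83 : 100.00 : 55.55

39.83 : 100.00 : 55.55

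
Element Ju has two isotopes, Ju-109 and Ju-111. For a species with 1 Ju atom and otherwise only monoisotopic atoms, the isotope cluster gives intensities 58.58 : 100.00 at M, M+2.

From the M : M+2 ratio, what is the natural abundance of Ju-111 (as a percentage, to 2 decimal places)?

63.06%

Let p = fractional abundance of Ju-109. I(M+2)/I(M) = [C(1,1)·p^0·(1−p)] / p^1 = 1·(1−p)/p = 100.00/58.58 = 1.7071
(1−p)/p = 1.7071/1 = 1.7071  ⇒  p = 1/(1 + 1.7071) = 0.3694
Ju-109: 36.94%, Ju-111: 63.06%.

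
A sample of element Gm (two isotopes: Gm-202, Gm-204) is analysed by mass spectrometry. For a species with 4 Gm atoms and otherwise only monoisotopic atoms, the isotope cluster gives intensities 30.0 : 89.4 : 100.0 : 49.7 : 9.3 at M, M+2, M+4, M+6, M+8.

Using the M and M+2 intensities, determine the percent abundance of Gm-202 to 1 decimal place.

57.3%

If p is the fraction of Gm that is Gm-202, then I(M+2)/I(M) = [C(4,1)·p^3·(1−p)] / p^4 = 4·(1−p)/p = 89.4/30.0 = 2.9800
(1−p)/p = 2.9800/4 = 0.7450  ⇒  p = 1/(1 + 0.7450) = 0.5731
Gm-202: 57.3%, Gm-204: 42.7%.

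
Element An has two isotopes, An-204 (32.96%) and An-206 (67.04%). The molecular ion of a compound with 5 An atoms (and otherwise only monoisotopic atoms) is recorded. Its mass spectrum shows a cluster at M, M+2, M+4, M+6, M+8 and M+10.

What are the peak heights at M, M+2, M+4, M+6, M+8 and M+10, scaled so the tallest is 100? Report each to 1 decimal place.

The 5 An atoms are independent, so intensities follow the terms of (0.3296 + 0.6704)^5.
P(M) = 0.3296^5 = 0.003890
P(M+2) = 5 × 0.3296^4 × 0.6704^1 = 0.039560
P(M+4) = 10 × 0.3296^3 × 0.6704^2 = 0.160927
P(M+6) = 10 × 0.3296^2 × 0.6704^3 = 0.327323
P(M+8) = 5 × 0.3296^1 × 0.6704^4 = 0.332884
P(M+10) = 0.6704^5 = 0.135416
The M+8 peak is largest (0.332884); scaling to 100 gives 1.2 : 11.9 : 48.3 : 98.3 : 100.0 : 40.7.

1.2 : 11.9 : 48.3 : 98.3 : 100.0 : 40.7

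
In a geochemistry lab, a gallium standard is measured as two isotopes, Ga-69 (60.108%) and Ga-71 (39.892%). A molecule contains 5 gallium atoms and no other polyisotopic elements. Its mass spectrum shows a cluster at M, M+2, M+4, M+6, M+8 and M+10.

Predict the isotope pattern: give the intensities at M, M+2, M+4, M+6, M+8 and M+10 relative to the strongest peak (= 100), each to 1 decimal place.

Each Ga atom is independently Ga-69 (p = 0.60108) or Ga-71 (q = 0.39892); the cluster is the binomial expansion (p + q)^5.
P(M) = 0.60108^5 = 0.078462
P(M+2) = 5 × 0.60108^4 × 0.39892^1 = 0.260366
P(M+4) = 10 × 0.60108^3 × 0.39892^2 = 0.345596
P(M+6) = 10 × 0.60108^2 × 0.39892^3 = 0.229362
P(M+8) = 5 × 0.60108^1 × 0.39892^4 = 0.076111
P(M+10) = 0.39892^5 = 0.010103
The M+4 peak is largest (0.345596); scaling to 100 gives 22.7 : 75.3 : 100.0 : 66.4 : 22.0 : 2.9.

22.7 : 75.3 : 100.0 : 66.4 : 22.0 : 2.9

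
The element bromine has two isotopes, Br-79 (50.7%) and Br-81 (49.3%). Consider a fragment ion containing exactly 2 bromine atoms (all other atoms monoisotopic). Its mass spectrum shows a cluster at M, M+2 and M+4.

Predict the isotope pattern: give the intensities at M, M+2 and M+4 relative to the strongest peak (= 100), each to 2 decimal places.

51.42 : 100.00 : 48.62

The 2 Br atoms are independent, so intensities follow the terms of (0.507 + 0.493)^2.
P(M) = 0.507^2 = 0.257049
P(M+2) = 2 × 0.507^1 × 0.493^1 = 0.499902
P(M+4) = 0.493^2 = 0.243049
The M+2 peak is largest (0.499902); scaling to 100 gives 51.42 : 100.00 : 48.62.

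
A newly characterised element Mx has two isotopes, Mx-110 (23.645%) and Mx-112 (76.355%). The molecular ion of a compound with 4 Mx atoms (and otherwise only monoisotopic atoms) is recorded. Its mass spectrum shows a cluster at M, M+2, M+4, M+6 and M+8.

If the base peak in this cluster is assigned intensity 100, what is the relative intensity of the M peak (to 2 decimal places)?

0.74

Term probabilities: M 0.0031, M+2 0.0404, M+4 0.1956, M+6 0.4210, M+8 0.3399. Base peak = M+6.
P(M+6) = C(4,3) × 0.23645^1 × 0.76355^3 = 4 × 0.23645 × 0.44515622 = 0.421029 (base)
P(M) = C(4,0) × 0.23645^4 × 0.76355^0 = 1 × 0.00312577 × 1.0000 = 0.003126
Relative intensity = 0.003126 / 0.421029 × 100 = 0.74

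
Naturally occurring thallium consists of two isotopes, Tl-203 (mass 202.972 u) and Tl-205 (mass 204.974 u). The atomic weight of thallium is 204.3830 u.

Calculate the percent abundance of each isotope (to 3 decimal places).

Tl-203: 29.520%, Tl-205: 70.480%

Writing the weighted mean with unknown fraction x of Tl-203:
202.972·x + 204.974·(1 − x) = 204.3830
(202.972 − 204.974)·x = 204.3830 − 204.974
x = -0.5910 / -2.002 = 0.29520 → 29.520% Tl-203, 70.480% Tl-205.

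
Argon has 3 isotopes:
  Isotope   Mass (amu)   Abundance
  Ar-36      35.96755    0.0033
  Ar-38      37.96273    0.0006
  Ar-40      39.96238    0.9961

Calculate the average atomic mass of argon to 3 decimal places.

39.948 amu

Ar = Σ fᵢ·mᵢ = 0.0033 × 35.96755 + 0.0006 × 37.96273 + 0.9961 × 39.96238
= 0.118693 + 0.022778 + 39.806527 = 39.947998 amu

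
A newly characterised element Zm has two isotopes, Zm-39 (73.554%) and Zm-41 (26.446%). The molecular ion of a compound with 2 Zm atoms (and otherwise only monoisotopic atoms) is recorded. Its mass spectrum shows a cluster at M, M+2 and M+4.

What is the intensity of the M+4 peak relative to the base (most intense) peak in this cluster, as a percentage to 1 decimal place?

12.9%

Term probabilities: M 0.5410, M+2 0.3890, M+4 0.0699. Base peak = M.
P(M) = C(2,0) × 0.73554^2 × 0.26446^0 = 1 × 0.54101909 × 1.0000 = 0.541019 (base)
P(M+4) = C(2,2) × 0.73554^0 × 0.26446^2 = 1 × 1.0000 × 0.06993909 = 0.069939
Relative intensity = 0.069939 / 0.541019 × 100 = 12.9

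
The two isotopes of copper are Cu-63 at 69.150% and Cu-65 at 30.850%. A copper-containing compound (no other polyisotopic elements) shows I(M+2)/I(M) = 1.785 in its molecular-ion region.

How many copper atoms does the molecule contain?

4

For n independent Cu atoms, I(M+2)/I(M) = n · (abundance Cu-65) / (abundance Cu-63) = n · 0.30850/0.69150.
n = 1.785 × 0.69150/0.30850 = 4.00 ≈ 4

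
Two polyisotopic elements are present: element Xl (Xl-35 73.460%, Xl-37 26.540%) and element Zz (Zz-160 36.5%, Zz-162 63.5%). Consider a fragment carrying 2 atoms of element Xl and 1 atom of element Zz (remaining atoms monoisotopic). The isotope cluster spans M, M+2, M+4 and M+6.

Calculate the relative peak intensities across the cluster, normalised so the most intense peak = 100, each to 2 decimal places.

Element Xl pattern (n=2): 0.53963716 : 0.38992568 : 0.07043716
Element Zz pattern (n=1): 0.3650 : 0.6350
Convolve the two distributions (both contribute in 2-u steps):
  M: 0.53963716×0.3650 = 0.196968
  M+2: 0.53963716×0.6350 + 0.38992568×0.3650 = 0.484992
  M+4: 0.38992568×0.6350 + 0.07043716×0.3650 = 0.273312
  M+6: 0.07043716×0.6350 = 0.044728
Scale to base peak (0.484992) = 100: 40.61 : 100.00 : 56.35 : 9.22

40.61 : 100.00 : 56.35 : 9.22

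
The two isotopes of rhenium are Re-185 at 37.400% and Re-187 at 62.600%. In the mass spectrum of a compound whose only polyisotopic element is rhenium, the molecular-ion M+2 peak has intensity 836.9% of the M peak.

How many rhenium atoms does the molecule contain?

5

For n independent Re atoms, I(M+2)/I(M) = n · (abundance Re-187) / (abundance Re-185) = n · 0.62600/0.37400.
n = 8.369 × 0.37400/0.62600 = 5.00 ≈ 5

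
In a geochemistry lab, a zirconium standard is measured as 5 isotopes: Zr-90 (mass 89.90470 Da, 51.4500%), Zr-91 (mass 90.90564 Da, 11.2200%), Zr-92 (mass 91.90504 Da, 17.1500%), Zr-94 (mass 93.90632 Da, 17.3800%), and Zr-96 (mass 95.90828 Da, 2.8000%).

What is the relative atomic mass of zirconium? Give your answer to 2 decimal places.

91.22 Da

Weight each isotope mass by its fractional abundance: 0.514500 × 89.90470 + 0.112200 × 90.90564 + 0.171500 × 91.90504 + 0.173800 × 93.90632 + 0.028000 × 95.90828
= 46.255968 + 10.199613 + 15.761714 + 16.320918 + 2.685432 = 91.223645 Da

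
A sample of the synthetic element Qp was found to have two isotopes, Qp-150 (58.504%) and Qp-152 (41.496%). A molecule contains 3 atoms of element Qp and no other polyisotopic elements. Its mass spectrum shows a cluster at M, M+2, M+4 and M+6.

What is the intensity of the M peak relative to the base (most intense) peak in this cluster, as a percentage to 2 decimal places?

Binomial terms of (0.58504 + 0.41496)^3: M 0.2002, M+2 0.4261, M+4 0.3022, M+6 0.0715 → M+2 is the base peak.
P(M+2) = C(3,1) × 0.58504^2 × 0.41496^1 = 3 × 0.3422718 × 0.41496 = 0.426087 (base)
P(M) = C(3,0) × 0.58504^3 × 0.41496^0 = 1 × 0.20024269 × 1.0000 = 0.200243
Relative intensity = 0.200243 / 0.426087 × 100 = 47.00

47.00%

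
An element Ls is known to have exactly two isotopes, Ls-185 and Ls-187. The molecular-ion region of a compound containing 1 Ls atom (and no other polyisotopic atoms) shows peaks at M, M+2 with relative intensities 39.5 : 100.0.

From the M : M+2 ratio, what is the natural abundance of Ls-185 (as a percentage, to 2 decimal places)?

If p is the fraction of Ls that is Ls-185, then I(M+2)/I(M) = [C(1,1)·p^0·(1−p)] / p^1 = 1·(1−p)/p = 100.0/39.5 = 2.5316
(1−p)/p = 2.5316/1 = 2.5316  ⇒  p = 1/(1 + 2.5316) = 0.2832
Ls-185: 28.32%, Ls-187: 71.68%.

28.32%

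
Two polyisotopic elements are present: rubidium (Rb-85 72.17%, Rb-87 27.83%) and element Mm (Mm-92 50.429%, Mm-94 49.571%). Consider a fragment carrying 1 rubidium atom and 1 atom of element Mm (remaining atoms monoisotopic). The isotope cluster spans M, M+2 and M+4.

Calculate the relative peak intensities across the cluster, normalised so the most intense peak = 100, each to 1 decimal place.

Rubidium pattern (n=1): 0.7217 : 0.2783
Element Mm pattern (n=1): 0.50429 : 0.49571
Convolve the two distributions (both contribute in 2-u steps):
  M: 0.7217×0.50429 = 0.363946
  M+2: 0.7217×0.49571 + 0.2783×0.50429 = 0.498098
  M+4: 0.2783×0.49571 = 0.137956
Scale to base peak (0.498098) = 100: 73.1 : 100.0 : 27.7

73.1 : 100.0 : 27.7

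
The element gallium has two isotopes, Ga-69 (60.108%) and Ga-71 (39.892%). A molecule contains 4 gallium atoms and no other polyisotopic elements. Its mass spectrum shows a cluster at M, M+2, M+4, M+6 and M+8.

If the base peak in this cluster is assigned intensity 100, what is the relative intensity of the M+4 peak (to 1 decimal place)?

99.6

Binomial terms of (0.60108 + 0.39892)^4: M 0.1305, M+2 0.3465, M+4 0.3450, M+6 0.1526, M+8 0.0253 → M+2 is the base peak.
P(M+2) = C(4,1) × 0.60108^3 × 0.39892^1 = 4 × 0.2171685 × 0.39892 = 0.346531 (base)
P(M+4) = C(4,2) × 0.60108^2 × 0.39892^2 = 6 × 0.36129717 × 0.15913717 = 0.344975
Relative intensity = 0.344975 / 0.346531 × 100 = 99.6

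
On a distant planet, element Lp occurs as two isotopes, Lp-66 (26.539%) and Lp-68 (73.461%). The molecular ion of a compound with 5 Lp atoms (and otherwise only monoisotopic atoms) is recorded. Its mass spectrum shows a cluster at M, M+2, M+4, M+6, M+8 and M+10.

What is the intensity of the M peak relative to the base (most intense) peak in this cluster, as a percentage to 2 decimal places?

(0.26539 + 0.73461)^5 gives M 0.0013, M+2 0.0182, M+4 0.1009, M+6 0.2792, M+8 0.3864, M+10 0.2139; the largest is M+8.
P(M+8) = C(5,4) × 0.26539^1 × 0.73461^4 = 5 × 0.26539 × 0.29122412 = 0.386440 (base)
P(M) = C(5,0) × 0.26539^5 × 0.73461^0 = 1 × 0.00131651 × 1.0000 = 0.001317
Relative intensity = 0.001317 / 0.386440 × 100 = 0.34

0.34%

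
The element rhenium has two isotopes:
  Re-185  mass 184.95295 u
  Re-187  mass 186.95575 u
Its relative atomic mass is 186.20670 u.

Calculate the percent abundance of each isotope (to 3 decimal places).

Writing the weighted mean with unknown fraction x of Re-185:
184.95295·x + 186.95575·(1 − x) = 186.20670
(184.95295 − 186.95575)·x = 186.20670 − 186.95575
x = -0.74905 / -2.00280 = 0.37400 → 37.400% Re-185, 62.600% Re-187.

Re-185: 37.400%, Re-187: 62.600%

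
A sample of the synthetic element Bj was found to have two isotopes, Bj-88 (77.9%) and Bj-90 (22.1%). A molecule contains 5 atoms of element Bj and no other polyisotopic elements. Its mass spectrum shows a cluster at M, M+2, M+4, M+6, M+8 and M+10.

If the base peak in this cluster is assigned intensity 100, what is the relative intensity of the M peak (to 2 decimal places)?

70.50

(0.779 + 0.221)^5 gives M 0.2869, M+2 0.4069, M+4 0.2309, M+6 0.0655, M+8 0.0093, M+10 0.0005; the largest is M+2.
P(M+2) = C(5,1) × 0.779^4 × 0.221^1 = 5 × 0.368256 × 0.2210 = 0.406923 (base)
P(M) = C(5,0) × 0.779^5 × 0.221^0 = 1 × 0.28687142 × 1.0000 = 0.286871
Relative intensity = 0.286871 / 0.406923 × 100 = 70.50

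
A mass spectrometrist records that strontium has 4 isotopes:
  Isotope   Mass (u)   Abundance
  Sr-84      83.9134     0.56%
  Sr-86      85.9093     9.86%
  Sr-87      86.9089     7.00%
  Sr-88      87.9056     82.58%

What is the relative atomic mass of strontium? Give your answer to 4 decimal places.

Ar = Σ fᵢ·mᵢ = 0.0056 × 83.9134 + 0.0986 × 85.9093 + 0.0700 × 86.9089 + 0.8258 × 87.9056
= 0.46992 + 8.47066 + 6.08362 + 72.59244 = 87.61664 u

87.6166 u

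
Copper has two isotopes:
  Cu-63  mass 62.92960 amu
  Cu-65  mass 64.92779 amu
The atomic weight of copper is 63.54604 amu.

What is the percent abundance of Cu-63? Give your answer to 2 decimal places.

Let x be the fractional abundance of Cu-63; then Cu-65 has abundance 1 − x.
62.92960·x + 64.92779·(1 − x) = 63.54604
(62.92960 − 64.92779)·x = 63.54604 − 64.92779
x = -1.38175 / -1.99819 = 0.69150 → 69.15% Cu-63, 30.85% Cu-65.

69.15%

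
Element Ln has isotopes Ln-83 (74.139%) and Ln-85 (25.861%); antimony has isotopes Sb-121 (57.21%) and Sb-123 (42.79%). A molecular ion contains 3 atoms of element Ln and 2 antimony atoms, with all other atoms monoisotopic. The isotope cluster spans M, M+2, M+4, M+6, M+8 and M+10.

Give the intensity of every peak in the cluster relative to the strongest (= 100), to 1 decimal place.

39.3 : 100.0 : 97.9 : 46.2 : 10.5 : 0.9

Element Ln pattern (n=3): 0.40751178 : 0.42644204 : 0.14875056 : 0.01729561
Antimony pattern (n=2): 0.32729841 : 0.48960318 : 0.18309841
Convolve the two distributions (both contribute in 2-u steps):
  M: 0.40751178×0.32729841 = 0.133378
  M+2: 0.40751178×0.48960318 + 0.42644204×0.32729841 = 0.339093
  M+4: 0.40751178×0.18309841 + 0.42644204×0.48960318 + 0.14875056×0.32729841 = 0.332088
  M+6: 0.42644204×0.18309841 + 0.14875056×0.48960318 + 0.01729561×0.32729841 = 0.156570
  M+8: 0.14875056×0.18309841 + 0.01729561×0.48960318 = 0.035704
  M+10: 0.01729561×0.18309841 = 0.003167
Scale to base peak (0.339093) = 100: 39.3 : 100.0 : 97.9 : 46.2 : 10.5 : 0.9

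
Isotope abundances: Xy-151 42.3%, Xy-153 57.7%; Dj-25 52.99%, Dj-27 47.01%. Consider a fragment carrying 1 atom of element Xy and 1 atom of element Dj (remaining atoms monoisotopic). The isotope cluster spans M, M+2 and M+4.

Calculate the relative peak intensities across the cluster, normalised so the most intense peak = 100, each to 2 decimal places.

44.42 : 100.00 : 53.75

Element Xy pattern (n=1): 0.4230 : 0.5770
Element Dj pattern (n=1): 0.5299 : 0.4701
Convolve the two distributions (both contribute in 2-u steps):
  M: 0.4230×0.5299 = 0.224148
  M+2: 0.4230×0.4701 + 0.5770×0.5299 = 0.504605
  M+4: 0.5770×0.4701 = 0.271248
Scale to base peak (0.504605) = 100: 44.42 : 100.00 : 53.75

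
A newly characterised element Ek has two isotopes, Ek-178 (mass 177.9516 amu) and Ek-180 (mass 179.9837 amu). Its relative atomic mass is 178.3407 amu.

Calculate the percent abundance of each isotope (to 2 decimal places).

Ek-178: 80.85%, Ek-180: 19.15%

Writing the weighted mean with unknown fraction x of Ek-178:
177.9516·x + 179.9837·(1 − x) = 178.3407
(177.9516 − 179.9837)·x = 178.3407 − 179.9837
x = -1.6430 / -2.0321 = 0.80852 → 80.85% Ek-178, 19.15% Ek-180.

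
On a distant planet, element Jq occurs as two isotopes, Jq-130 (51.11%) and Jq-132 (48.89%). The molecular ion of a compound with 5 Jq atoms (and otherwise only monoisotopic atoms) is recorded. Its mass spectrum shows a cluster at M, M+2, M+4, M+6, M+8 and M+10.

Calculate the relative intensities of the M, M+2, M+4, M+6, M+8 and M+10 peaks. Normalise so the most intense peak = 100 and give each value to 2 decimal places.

10.93 : 52.27 : 100.00 : 95.66 : 45.75 : 8.75

Expanding (0.5111 + 0.4889)^5:
P(M) = 0.5111^5 = 0.034876
P(M+2) = 5 × 0.5111^4 × 0.4889^1 = 0.166807
P(M+4) = 10 × 0.5111^3 × 0.4889^2 = 0.319123
P(M+6) = 10 × 0.5111^2 × 0.4889^3 = 0.305261
P(M+8) = 5 × 0.5111^1 × 0.4889^4 = 0.146001
P(M+10) = 0.4889^5 = 0.027932
The M+4 peak is largest (0.319123); scaling to 100 gives 10.93 : 52.27 : 100.00 : 95.66 : 45.75 : 8.75.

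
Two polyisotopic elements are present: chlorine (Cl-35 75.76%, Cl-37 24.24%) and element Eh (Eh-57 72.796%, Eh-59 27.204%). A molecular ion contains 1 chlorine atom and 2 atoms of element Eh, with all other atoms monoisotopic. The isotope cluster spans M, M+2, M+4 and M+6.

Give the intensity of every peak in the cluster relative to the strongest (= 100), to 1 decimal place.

93.7 : 100.0 : 35.5 : 4.2

Chlorine pattern (n=1): 0.7576 : 0.2424
Element Eh pattern (n=2): 0.52992576 : 0.39606848 : 0.07400576
Convolve the two distributions (both contribute in 2-u steps):
  M: 0.7576×0.52992576 = 0.401472
  M+2: 0.7576×0.39606848 + 0.2424×0.52992576 = 0.428515
  M+4: 0.7576×0.07400576 + 0.2424×0.39606848 = 0.152074
  M+6: 0.2424×0.07400576 = 0.017939
Scale to base peak (0.428515) = 100: 93.7 : 100.0 : 35.5 : 4.2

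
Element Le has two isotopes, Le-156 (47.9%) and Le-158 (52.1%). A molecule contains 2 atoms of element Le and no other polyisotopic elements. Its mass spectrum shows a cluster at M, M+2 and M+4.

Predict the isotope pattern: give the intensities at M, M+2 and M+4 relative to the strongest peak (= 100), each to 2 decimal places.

Expanding (0.479 + 0.521)^2:
P(M) = 0.479^2 = 0.229441
P(M+2) = 2 × 0.479^1 × 0.521^1 = 0.499118
P(M+4) = 0.521^2 = 0.271441
The M+2 peak is largest (0.499118); scaling to 100 gives 45.97 : 100.00 : 54.38.

45.97 : 100.00 : 54.38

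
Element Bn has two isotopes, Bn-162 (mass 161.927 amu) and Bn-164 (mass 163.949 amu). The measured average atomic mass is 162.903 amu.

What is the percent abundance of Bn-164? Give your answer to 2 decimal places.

Writing the weighted mean with unknown fraction x of Bn-162:
161.927·x + 163.949·(1 − x) = 162.903
(161.927 − 163.949)·x = 162.903 − 163.949
x = -1.046 / -2.022 = 0.51731 → 51.73% Bn-162, 48.27% Bn-164.

48.27%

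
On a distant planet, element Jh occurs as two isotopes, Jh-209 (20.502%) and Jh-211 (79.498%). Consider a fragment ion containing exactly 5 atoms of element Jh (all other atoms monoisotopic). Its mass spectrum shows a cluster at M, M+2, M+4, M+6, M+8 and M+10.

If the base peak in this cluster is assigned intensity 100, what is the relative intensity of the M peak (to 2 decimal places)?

(0.20502 + 0.79498)^5 gives M 0.0004, M+2 0.0070, M+4 0.0545, M+6 0.2112, M+8 0.4094, M+10 0.3175; the largest is M+8.
P(M+8) = C(5,4) × 0.20502^1 × 0.79498^4 = 5 × 0.20502 × 0.39941541 = 0.409441 (base)
P(M) = C(5,0) × 0.20502^5 × 0.79498^0 = 1 × 0.00036223 × 1.0000 = 0.000362
Relative intensity = 0.000362 / 0.409441 × 100 = 0.09

0.09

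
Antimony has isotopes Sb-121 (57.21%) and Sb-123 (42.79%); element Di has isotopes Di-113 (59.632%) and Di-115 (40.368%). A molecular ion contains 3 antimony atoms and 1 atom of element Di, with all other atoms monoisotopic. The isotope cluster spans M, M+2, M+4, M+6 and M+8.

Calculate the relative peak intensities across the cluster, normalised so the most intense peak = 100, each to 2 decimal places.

31.28 : 91.35 : 100.00 : 48.62 : 8.86

Antimony pattern (n=3): 0.18724742 : 0.42015297 : 0.3142518 : 0.07834781
Element Di pattern (n=1): 0.59632 : 0.40368
Convolve the two distributions (both contribute in 2-u steps):
  M: 0.18724742×0.59632 = 0.111659
  M+2: 0.18724742×0.40368 + 0.42015297×0.59632 = 0.326134
  M+4: 0.42015297×0.40368 + 0.3142518×0.59632 = 0.357002
  M+6: 0.3142518×0.40368 + 0.07834781×0.59632 = 0.173578
  M+8: 0.07834781×0.40368 = 0.031627
Scale to base peak (0.357002) = 100: 31.28 : 91.35 : 100.00 : 48.62 : 8.86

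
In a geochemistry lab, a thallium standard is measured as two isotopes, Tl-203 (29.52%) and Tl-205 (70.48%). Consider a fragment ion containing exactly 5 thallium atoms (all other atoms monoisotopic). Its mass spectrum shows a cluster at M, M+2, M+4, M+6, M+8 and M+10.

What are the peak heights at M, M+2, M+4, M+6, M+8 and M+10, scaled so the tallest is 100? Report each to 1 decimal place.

Each Tl atom is independently Tl-203 (p = 0.2952) or Tl-205 (q = 0.7048); the cluster is the binomial expansion (p + q)^5.
P(M) = 0.2952^5 = 0.002242
P(M+2) = 5 × 0.2952^4 × 0.7048^1 = 0.026761
P(M+4) = 10 × 0.2952^3 × 0.7048^2 = 0.127785
P(M+6) = 10 × 0.2952^2 × 0.7048^3 = 0.305092
P(M+8) = 5 × 0.2952^1 × 0.7048^4 = 0.364208
P(M+10) = 0.7048^5 = 0.173912
The M+8 peak is largest (0.364208); scaling to 100 gives 0.6 : 7.3 : 35.1 : 83.8 : 100.0 : 47.8.

0.6 : 7.3 : 35.1 : 83.8 : 100.0 : 47.8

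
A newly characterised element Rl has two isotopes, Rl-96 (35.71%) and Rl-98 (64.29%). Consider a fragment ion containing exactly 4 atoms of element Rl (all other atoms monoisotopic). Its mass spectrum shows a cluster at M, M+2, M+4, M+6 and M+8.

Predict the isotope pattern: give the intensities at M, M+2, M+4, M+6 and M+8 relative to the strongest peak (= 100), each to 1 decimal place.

4.3 : 30.9 : 83.3 : 100.0 : 45.0

Expanding (0.3571 + 0.6429)^4:
P(M) = 0.3571^4 = 0.016261
P(M+2) = 4 × 0.3571^3 × 0.6429^1 = 0.117104
P(M+4) = 6 × 0.3571^2 × 0.6429^2 = 0.316241
P(M+6) = 4 × 0.3571^1 × 0.6429^3 = 0.379560
P(M+8) = 0.6429^4 = 0.170834
The M+6 peak is largest (0.379560); scaling to 100 gives 4.3 : 30.9 : 83.3 : 100.0 : 45.0.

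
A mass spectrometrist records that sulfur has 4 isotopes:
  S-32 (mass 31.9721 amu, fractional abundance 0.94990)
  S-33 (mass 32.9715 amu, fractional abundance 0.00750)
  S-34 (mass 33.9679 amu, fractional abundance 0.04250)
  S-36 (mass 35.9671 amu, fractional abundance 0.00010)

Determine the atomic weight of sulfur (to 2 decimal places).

The abundance-weighted mean is 0.94990 × 31.9721 + 0.00750 × 32.9715 + 0.04250 × 33.9679 + 0.00010 × 35.9671
= 30.37030 + 0.24729 + 1.44364 + 0.00360 = 32.06483 amu

32.06 amu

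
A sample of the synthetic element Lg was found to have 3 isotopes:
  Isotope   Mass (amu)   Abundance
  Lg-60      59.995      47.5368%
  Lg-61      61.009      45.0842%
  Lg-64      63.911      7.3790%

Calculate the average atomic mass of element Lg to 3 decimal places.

60.741 amu

Ar = Σ fᵢ·mᵢ = 0.475368 × 59.995 + 0.450842 × 61.009 + 0.073790 × 63.911
= 28.5197 + 27.5054 + 4.7160 = 60.7411 amu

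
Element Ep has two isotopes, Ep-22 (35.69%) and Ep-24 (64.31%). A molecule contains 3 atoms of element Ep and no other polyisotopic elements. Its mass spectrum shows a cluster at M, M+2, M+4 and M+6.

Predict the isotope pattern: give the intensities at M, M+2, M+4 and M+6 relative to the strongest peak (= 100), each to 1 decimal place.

Expanding (0.3569 + 0.6431)^3:
P(M) = 0.3569^3 = 0.045461
P(M+2) = 3 × 0.3569^2 × 0.6431^1 = 0.245750
P(M+4) = 3 × 0.3569^1 × 0.6431^2 = 0.442818
P(M+6) = 0.6431^3 = 0.265972
The M+4 peak is largest (0.442818); scaling to 100 gives 10.3 : 55.5 : 100.0 : 60.1.

10.3 : 55.5 : 100.0 : 60.1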